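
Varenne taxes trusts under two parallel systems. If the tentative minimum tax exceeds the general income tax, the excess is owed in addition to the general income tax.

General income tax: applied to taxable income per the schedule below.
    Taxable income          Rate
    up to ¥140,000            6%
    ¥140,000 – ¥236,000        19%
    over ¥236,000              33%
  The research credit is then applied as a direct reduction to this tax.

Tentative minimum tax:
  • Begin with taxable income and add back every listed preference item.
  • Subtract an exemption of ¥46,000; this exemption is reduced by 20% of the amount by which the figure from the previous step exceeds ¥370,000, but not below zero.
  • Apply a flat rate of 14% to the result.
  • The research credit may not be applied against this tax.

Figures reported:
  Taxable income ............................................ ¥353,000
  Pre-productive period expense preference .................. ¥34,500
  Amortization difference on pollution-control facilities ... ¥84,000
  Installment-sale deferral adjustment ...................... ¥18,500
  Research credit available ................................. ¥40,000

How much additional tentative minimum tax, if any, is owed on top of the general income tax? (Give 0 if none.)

¥40,270

General income tax:
  ¥140,000 × 6% = ¥8,400
  ¥96,000 × 19% = ¥18,240
  ¥117,000 × 33% = ¥38,610
  → ¥65,250
  Less research credit ¥40,000 → ¥25,250

Tentative minimum tax:
  Adjusted income: ¥353,000 + ¥34,500 + ¥84,000 + ¥18,500 = ¥490,000
  Exemption: ¥46,000 − 20% × (¥490,000 − ¥370,000) = ¥46,000 − ¥24,000 = ¥22,000
  Base: ¥490,000 − ¥22,000 = ¥468,000
  ¥468,000 × 14% = ¥65,520

Excess of tentative minimum tax over general income tax: ¥65,520 − ¥25,250 = ¥40,270.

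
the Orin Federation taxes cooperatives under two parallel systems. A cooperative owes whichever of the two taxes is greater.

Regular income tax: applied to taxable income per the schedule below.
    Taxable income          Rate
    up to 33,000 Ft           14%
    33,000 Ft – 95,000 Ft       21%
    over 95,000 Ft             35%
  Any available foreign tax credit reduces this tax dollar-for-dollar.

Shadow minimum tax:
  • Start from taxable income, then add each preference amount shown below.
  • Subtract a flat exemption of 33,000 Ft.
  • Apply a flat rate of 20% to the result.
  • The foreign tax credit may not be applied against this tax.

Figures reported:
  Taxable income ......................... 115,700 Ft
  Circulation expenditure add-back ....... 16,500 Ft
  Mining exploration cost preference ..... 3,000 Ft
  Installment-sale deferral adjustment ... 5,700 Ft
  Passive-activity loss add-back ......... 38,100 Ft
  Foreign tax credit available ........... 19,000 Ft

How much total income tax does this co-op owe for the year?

29,200 Ft

Shadow minimum tax:
  Adjusted income: 115,700 Ft + 16,500 Ft + 3,000 Ft + 5,700 Ft + 38,100 Ft = 179,000 Ft
  Less exemption 33,000 Ft → base 146,000 Ft
  146,000 Ft × 20% = 29,200 Ft

Regular income tax:
  33,000 Ft × 14% = 4,620 Ft
  62,000 Ft × 21% = 13,020 Ft
  20,700 Ft × 35% = 7,245 Ft
  → 24,885 Ft
  Less foreign tax credit 19,000 Ft → 5,885 Ft

29,200 Ft > 5,885 Ft, so the shadow minimum tax is the binding amount.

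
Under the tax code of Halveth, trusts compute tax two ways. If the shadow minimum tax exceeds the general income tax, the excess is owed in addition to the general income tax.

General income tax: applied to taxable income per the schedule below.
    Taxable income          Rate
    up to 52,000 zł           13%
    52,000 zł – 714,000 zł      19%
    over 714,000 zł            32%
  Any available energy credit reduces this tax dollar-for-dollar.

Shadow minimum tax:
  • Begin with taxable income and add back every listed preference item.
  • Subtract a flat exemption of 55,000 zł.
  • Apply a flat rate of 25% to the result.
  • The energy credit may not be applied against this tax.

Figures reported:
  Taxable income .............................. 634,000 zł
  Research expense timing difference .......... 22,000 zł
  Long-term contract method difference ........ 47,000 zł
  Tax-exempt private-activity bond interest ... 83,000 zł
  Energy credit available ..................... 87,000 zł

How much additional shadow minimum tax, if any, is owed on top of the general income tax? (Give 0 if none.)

General income tax:
  52,000 zł × 13% = 6,760 zł
  582,000 zł × 19% = 110,580 zł
  → 117,340 zł
  Less energy credit 87,000 zł → 30,340 zł

Shadow minimum tax:
  Adjusted income: 634,000 zł + 22,000 zł + 47,000 zł + 83,000 zł = 786,000 zł
  Less exemption 55,000 zł → base 731,000 zł
  731,000 zł × 25% = 182,750 zł

Excess of shadow minimum tax over general income tax: 182,750 zł − 30,340 zł = 152,410 zł.

152,410 zł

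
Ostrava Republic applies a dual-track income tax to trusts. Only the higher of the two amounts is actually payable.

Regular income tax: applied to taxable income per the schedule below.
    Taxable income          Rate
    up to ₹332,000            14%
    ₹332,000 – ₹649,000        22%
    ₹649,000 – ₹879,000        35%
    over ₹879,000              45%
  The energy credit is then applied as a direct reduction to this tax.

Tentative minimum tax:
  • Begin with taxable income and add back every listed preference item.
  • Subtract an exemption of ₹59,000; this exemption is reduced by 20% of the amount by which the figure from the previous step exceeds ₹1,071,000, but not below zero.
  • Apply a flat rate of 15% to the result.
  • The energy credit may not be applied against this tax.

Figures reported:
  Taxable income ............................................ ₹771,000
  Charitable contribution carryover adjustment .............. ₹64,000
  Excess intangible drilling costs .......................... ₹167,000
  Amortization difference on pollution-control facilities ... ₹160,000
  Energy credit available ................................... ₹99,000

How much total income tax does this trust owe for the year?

₹168,180

Tentative minimum tax:
  Adjusted income: ₹771,000 + ₹64,000 + ₹167,000 + ₹160,000 = ₹1,162,000
  Exemption: ₹59,000 − 20% × (₹1,162,000 − ₹1,071,000) = ₹59,000 − ₹18,200 = ₹40,800
  Base: ₹1,162,000 − ₹40,800 = ₹1,121,200
  ₹1,121,200 × 15% = ₹168,180

Regular income tax:
  ₹332,000 × 14% = ₹46,480
  ₹317,000 × 22% = ₹69,740
  ₹122,000 × 35% = ₹42,700
  → ₹158,920
  Less energy credit ₹99,000 → ₹59,920

₹168,180 > ₹59,920, so the tentative minimum tax is the binding amount.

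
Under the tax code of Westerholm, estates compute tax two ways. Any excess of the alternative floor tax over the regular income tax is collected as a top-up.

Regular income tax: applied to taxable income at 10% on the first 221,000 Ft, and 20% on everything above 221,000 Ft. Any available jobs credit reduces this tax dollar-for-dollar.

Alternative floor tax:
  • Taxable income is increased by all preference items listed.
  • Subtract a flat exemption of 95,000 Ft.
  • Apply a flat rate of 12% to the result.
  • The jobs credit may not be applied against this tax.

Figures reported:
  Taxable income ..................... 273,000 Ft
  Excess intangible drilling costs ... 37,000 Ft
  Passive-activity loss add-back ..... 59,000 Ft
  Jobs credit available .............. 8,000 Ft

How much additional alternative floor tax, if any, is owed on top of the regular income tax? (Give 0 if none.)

8,380 Ft

Alternative floor tax:
  Adjusted income: 273,000 Ft + 37,000 Ft + 59,000 Ft = 369,000 Ft
  Less exemption 95,000 Ft → base 274,000 Ft
  274,000 Ft × 12% = 32,880 Ft

Regular income tax:
  221,000 Ft × 10% = 22,100 Ft
  52,000 Ft × 20% = 10,400 Ft
  → 32,500 Ft
  Less jobs credit 8,000 Ft → 24,500 Ft

Excess of alternative floor tax over regular income tax: 32,880 Ft − 24,500 Ft = 8,380 Ft.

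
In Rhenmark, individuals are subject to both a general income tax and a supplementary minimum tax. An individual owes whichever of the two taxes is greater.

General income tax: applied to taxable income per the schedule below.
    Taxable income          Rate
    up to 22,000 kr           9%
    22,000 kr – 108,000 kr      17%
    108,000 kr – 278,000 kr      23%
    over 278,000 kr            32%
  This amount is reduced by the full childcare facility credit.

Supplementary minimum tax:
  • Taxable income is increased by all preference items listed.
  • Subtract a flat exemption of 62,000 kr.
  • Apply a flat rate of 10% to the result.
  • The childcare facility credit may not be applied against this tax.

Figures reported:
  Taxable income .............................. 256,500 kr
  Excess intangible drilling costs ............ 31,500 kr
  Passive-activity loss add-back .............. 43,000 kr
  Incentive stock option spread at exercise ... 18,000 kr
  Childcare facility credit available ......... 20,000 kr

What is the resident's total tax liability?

General income tax:
  22,000 kr × 9% = 1,980 kr
  86,000 kr × 17% = 14,620 kr
  148,500 kr × 23% = 34,155 kr
  → 50,755 kr
  Less childcare facility credit 20,000 kr → 30,755 kr

Supplementary minimum tax:
  Adjusted income: 256,500 kr + 31,500 kr + 43,000 kr + 18,000 kr = 349,000 kr
  Less exemption 62,000 kr → base 287,000 kr
  287,000 kr × 10% = 28,700 kr

30,755 kr > 28,700 kr, so the general income tax governs.

30,755 kr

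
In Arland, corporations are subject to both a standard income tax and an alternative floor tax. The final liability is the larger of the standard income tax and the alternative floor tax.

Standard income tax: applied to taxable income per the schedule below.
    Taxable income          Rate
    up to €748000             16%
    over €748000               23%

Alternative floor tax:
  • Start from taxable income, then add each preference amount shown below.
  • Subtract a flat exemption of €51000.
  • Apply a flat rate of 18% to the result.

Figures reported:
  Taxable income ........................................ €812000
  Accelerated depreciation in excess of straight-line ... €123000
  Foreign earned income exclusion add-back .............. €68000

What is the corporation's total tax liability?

Standard income tax:
  €748000 × 16% = €119680
  €64000 × 23% = €14720
  → €134400

Alternative floor tax:
  Adjusted income: €812000 + €123000 + €68000 = €1003000
  Less exemption €51000 → base €952000
  €952000 × 18% = €171360

€171360 > €134400, so the alternative floor tax is the binding amount.

€171360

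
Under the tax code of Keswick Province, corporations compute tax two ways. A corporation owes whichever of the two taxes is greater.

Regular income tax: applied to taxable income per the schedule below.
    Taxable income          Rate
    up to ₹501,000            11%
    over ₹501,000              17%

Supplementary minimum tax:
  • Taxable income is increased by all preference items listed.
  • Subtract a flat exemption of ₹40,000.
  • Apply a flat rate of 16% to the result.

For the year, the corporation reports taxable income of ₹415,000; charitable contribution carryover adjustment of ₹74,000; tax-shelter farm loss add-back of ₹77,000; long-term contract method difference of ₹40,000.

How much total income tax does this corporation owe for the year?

₹90,560

Regular income tax:
  ₹415,000 × 11% = ₹45,650

Supplementary minimum tax:
  Adjusted income: ₹415,000 + ₹74,000 + ₹77,000 + ₹40,000 = ₹606,000
  Less exemption ₹40,000 → base ₹566,000
  ₹566,000 × 16% = ₹90,560

₹90,560 > ₹45,650, so the supplementary minimum tax is the binding amount.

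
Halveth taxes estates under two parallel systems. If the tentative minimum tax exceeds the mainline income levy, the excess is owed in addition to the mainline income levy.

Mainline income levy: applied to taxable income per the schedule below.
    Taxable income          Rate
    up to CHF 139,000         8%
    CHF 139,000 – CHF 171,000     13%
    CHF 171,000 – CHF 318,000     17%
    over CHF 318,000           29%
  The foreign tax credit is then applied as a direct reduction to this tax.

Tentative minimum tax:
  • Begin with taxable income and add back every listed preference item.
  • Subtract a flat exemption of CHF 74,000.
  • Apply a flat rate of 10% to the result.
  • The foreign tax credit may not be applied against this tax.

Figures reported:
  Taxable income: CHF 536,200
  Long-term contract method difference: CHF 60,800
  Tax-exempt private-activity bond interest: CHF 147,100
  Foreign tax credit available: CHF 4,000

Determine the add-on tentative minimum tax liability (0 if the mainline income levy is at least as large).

Mainline income levy:
  CHF 139,000 × 8% = CHF 11,120
  CHF 32,000 × 13% = CHF 4,160
  CHF 147,000 × 17% = CHF 24,990
  CHF 218,200 × 29% = CHF 63,278
  → CHF 103,548
  Less foreign tax credit CHF 4,000 → CHF 99,548

Tentative minimum tax:
  Adjusted income: CHF 536,200 + CHF 60,800 + CHF 147,100 = CHF 744,100
  Less exemption CHF 74,000 → base CHF 670,100
  CHF 670,100 × 10% = CHF 67,010

CHF 67,010 ≤ CHF 99,548, so no add-on is due.

CHF 0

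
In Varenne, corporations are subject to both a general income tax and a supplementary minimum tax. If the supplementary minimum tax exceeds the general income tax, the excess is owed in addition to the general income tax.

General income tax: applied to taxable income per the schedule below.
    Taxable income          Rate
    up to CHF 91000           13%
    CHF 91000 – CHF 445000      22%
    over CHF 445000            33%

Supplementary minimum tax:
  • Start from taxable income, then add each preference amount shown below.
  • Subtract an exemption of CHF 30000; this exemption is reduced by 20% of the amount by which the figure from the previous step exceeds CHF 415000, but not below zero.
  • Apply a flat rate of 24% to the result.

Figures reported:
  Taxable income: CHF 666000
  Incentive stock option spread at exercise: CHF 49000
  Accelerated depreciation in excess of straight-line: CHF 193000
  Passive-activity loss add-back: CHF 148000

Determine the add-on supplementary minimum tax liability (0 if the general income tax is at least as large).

CHF 90800

General income tax:
  CHF 91000 × 13% = CHF 11830
  CHF 354000 × 22% = CHF 77880
  CHF 221000 × 33% = CHF 72930
  → CHF 162640

Supplementary minimum tax:
  Adjusted income: CHF 666000 + CHF 49000 + CHF 193000 + CHF 148000 = CHF 1056000
  Exemption: 20% × (CHF 1056000 − CHF 415000) = CHF 128200 ≥ CHF 30000, so the exemption is fully phased out
  Base: CHF 1056000 − CHF 0 = CHF 1056000
  CHF 1056000 × 24% = CHF 253440

Excess of supplementary minimum tax over general income tax: CHF 253440 − CHF 162640 = CHF 90800.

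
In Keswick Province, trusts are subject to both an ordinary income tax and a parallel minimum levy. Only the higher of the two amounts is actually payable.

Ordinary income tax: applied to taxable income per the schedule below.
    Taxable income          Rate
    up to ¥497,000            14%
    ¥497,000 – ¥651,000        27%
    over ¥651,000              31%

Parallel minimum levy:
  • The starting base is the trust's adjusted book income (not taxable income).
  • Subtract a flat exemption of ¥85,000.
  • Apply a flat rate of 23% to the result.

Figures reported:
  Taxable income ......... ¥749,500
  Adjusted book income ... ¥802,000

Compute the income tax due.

¥164,910

Ordinary income tax:
  ¥497,000 × 14% = ¥69,580
  ¥154,000 × 27% = ¥41,580
  ¥98,500 × 31% = ¥30,535
  → ¥141,695

Parallel minimum levy:
  Base (adjusted book income): ¥802,000
  Less exemption ¥85,000 → base ¥717,000
  ¥717,000 × 23% = ¥164,910

¥164,910 > ¥141,695, so the parallel minimum levy is the binding amount.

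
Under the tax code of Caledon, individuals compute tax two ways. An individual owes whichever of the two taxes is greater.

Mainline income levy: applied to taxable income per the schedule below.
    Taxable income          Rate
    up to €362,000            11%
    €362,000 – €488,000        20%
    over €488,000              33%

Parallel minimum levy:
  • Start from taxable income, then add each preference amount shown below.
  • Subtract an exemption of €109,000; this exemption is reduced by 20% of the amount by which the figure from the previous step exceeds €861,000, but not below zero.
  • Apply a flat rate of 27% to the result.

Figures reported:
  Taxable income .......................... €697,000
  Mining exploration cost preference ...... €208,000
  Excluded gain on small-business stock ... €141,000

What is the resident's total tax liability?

€262,980

Mainline income levy:
  €362,000 × 11% = €39,820
  €126,000 × 20% = €25,200
  €209,000 × 33% = €68,970
  → €133,990

Parallel minimum levy:
  Adjusted income: €697,000 + €208,000 + €141,000 = €1,046,000
  Exemption: €109,000 − 20% × (€1,046,000 − €861,000) = €109,000 − €37,000 = €72,000
  Base: €1,046,000 − €72,000 = €974,000
  €974,000 × 27% = €262,980

€262,980 > €133,990, so the parallel minimum levy is the binding amount.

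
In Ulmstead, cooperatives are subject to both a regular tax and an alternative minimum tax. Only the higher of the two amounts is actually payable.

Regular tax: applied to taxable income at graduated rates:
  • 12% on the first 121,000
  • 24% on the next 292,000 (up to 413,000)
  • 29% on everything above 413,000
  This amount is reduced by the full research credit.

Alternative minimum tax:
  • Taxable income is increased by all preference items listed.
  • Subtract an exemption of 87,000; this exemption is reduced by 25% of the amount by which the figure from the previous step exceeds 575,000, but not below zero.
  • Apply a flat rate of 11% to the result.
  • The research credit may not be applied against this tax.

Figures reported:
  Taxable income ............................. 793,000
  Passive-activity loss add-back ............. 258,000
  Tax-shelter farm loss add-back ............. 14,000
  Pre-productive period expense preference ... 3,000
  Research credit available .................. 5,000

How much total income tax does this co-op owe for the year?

Alternative minimum tax:
  Adjusted income: 793,000 + 258,000 + 14,000 + 3,000 = 1,068,000
  Exemption: 25% × (1,068,000 − 575,000) = 123,250 ≥ 87,000, so the exemption is fully phased out
  Base: 1,068,000 − 0 = 1,068,000
  1,068,000 × 11% = 117,480

Regular tax:
  121,000 × 12% = 14,520
  292,000 × 24% = 70,080
  380,000 × 29% = 110,200
  → 194,800
  Less research credit 5,000 → 189,800

189,800 > 117,480, so the regular tax governs.

189,800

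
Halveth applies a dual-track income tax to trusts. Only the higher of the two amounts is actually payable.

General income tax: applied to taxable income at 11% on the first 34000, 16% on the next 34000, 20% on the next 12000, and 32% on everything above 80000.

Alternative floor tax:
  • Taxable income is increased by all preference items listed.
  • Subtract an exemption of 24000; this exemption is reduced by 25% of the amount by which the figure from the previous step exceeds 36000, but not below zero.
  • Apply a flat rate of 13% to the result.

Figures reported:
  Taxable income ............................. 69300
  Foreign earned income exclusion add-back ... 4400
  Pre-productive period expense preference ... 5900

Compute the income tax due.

General income tax:
  34000 × 11% = 3740
  34000 × 16% = 5440
  1300 × 20% = 260
  → 9440

Alternative floor tax:
  Adjusted income: 69300 + 4400 + 5900 = 79600
  Exemption: 24000 − 25% × (79600 − 36000) = 24000 − 10900 = 13100
  Base: 79600 − 13100 = 66500
  66500 × 13% = 8645

9440 > 8645, so the general income tax governs.

9440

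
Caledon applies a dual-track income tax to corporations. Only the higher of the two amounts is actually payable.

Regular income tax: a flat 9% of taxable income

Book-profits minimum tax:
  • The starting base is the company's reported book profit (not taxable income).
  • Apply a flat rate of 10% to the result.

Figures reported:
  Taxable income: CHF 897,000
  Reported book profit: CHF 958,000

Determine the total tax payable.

CHF 95,800

Regular income tax:
  CHF 897,000 × 9% = CHF 80,730

Book-profits minimum tax:
  Base (reported book profit): CHF 958,000
  CHF 958,000 × 10% = CHF 95,800

CHF 95,800 > CHF 80,730, so the book-profits minimum tax is the binding amount.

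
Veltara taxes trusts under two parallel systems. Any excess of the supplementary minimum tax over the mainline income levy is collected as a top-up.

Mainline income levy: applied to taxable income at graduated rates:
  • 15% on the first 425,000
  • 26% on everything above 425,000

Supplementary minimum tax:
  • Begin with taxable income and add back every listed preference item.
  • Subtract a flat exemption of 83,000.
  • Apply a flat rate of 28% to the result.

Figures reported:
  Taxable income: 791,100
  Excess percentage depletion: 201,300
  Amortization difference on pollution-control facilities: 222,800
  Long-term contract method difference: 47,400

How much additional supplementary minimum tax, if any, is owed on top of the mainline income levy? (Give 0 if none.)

Mainline income levy:
  425,000 × 15% = 63,750
  366,100 × 26% = 95,186
  → 158,936

Supplementary minimum tax:
  Adjusted income: 791,100 + 201,300 + 222,800 + 47,400 = 1,262,600
  Less exemption 83,000 → base 1,179,600
  1,179,600 × 28% = 330,288

Excess of supplementary minimum tax over mainline income levy: 330,288 − 158,936 = 171,352.

171,352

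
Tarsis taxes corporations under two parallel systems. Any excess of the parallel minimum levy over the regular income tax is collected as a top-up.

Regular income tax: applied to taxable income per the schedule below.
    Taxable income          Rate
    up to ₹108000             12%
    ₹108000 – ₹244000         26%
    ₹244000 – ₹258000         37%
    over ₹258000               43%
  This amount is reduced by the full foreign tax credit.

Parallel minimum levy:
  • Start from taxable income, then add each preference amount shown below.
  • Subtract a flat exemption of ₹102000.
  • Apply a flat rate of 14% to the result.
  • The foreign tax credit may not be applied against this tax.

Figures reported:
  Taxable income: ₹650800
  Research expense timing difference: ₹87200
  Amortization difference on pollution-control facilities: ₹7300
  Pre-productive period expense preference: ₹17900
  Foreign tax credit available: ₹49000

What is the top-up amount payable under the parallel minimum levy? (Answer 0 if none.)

Parallel minimum levy:
  Adjusted income: ₹650800 + ₹87200 + ₹7300 + ₹17900 = ₹763200
  Less exemption ₹102000 → base ₹661200
  ₹661200 × 14% = ₹92568

Regular income tax:
  ₹108000 × 12% = ₹12960
  ₹136000 × 26% = ₹35360
  ₹14000 × 37% = ₹5180
  ₹392800 × 43% = ₹168904
  → ₹222404
  Less foreign tax credit ₹49000 → ₹173404

₹92568 ≤ ₹173404, so no add-on is due.

₹0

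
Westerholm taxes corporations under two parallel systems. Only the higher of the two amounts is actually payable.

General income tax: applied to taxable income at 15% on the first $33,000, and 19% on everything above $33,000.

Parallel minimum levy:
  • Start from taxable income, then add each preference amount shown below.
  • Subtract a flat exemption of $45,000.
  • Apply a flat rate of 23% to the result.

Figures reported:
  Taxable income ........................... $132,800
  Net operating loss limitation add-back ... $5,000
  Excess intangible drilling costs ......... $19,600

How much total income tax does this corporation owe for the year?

Parallel minimum levy:
  Adjusted income: $132,800 + $5,000 + $19,600 = $157,400
  Less exemption $45,000 → base $112,400
  $112,400 × 23% = $25,852

General income tax:
  $33,000 × 15% = $4,950
  $99,800 × 19% = $18,962
  → $23,912

$25,852 > $23,912, so the parallel minimum levy is the binding amount.

$25,852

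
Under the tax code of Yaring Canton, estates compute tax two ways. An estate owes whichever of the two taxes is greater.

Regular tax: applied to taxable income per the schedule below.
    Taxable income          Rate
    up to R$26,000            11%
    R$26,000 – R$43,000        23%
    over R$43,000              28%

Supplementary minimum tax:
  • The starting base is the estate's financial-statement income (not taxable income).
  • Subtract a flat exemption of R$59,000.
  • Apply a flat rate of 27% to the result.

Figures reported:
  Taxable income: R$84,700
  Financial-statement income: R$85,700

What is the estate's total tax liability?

Supplementary minimum tax:
  Base (financial-statement income): R$85,700
  Less exemption R$59,000 → base R$26,700
  R$26,700 × 27% = R$7,209

Regular tax:
  R$26,000 × 11% = R$2,860
  R$17,000 × 23% = R$3,910
  R$41,700 × 28% = R$11,676
  → R$18,446

R$18,446 > R$7,209, so the regular tax governs.

R$18,446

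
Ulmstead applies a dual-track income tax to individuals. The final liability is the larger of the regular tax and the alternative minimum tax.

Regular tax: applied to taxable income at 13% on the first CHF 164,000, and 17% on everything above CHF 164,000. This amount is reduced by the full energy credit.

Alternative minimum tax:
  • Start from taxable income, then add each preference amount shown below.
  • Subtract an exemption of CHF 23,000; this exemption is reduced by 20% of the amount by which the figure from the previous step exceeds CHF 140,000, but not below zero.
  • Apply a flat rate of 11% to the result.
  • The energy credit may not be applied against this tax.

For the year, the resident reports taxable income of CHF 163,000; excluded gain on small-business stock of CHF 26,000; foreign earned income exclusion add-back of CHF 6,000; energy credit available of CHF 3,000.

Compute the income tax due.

CHF 20,130

Regular tax:
  CHF 163,000 × 13% = CHF 21,190
  Less energy credit CHF 3,000 → CHF 18,190

Alternative minimum tax:
  Adjusted income: CHF 163,000 + CHF 26,000 + CHF 6,000 = CHF 195,000
  Exemption: CHF 23,000 − 20% × (CHF 195,000 − CHF 140,000) = CHF 23,000 − CHF 11,000 = CHF 12,000
  Base: CHF 195,000 − CHF 12,000 = CHF 183,000
  CHF 183,000 × 11% = CHF 20,130

CHF 20,130 > CHF 18,190, so the alternative minimum tax is the binding amount.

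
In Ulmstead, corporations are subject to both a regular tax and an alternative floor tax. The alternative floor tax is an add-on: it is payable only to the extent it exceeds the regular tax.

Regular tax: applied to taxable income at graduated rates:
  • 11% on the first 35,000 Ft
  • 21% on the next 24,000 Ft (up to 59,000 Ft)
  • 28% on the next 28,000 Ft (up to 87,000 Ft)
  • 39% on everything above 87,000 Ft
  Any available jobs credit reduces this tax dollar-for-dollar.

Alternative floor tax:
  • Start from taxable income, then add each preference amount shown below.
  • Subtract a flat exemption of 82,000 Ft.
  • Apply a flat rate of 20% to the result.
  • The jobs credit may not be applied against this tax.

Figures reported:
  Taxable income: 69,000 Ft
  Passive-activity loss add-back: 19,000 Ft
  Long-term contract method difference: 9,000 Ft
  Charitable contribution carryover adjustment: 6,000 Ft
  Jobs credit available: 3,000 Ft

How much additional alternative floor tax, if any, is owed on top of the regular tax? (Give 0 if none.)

0 Ft

Regular tax:
  35,000 Ft × 11% = 3,850 Ft
  24,000 Ft × 21% = 5,040 Ft
  10,000 Ft × 28% = 2,800 Ft
  → 11,690 Ft
  Less jobs credit 3,000 Ft → 8,690 Ft

Alternative floor tax:
  Adjusted income: 69,000 Ft + 19,000 Ft + 9,000 Ft + 6,000 Ft = 103,000 Ft
  Less exemption 82,000 Ft → base 21,000 Ft
  21,000 Ft × 20% = 4,200 Ft

4,200 Ft ≤ 8,690 Ft, so no add-on is due.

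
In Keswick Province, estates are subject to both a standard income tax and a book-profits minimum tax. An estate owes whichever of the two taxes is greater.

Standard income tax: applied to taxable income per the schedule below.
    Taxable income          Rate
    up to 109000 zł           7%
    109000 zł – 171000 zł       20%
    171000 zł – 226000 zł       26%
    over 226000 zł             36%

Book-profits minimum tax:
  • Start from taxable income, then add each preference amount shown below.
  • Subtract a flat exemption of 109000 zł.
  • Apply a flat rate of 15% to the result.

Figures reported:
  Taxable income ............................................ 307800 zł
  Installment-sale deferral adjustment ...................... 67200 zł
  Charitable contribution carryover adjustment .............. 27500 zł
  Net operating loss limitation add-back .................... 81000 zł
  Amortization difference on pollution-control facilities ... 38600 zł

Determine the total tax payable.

63778 zł

Book-profits minimum tax:
  Adjusted income: 307800 zł + 67200 zł + 27500 zł + 81000 zł + 38600 zł = 522100 zł
  Less exemption 109000 zł → base 413100 zł
  413100 zł × 15% = 61965 zł

Standard income tax:
  109000 zł × 7% = 7630 zł
  62000 zł × 20% = 12400 zł
  55000 zł × 26% = 14300 zł
  81800 zł × 36% = 29448 zł
  → 63778 zł

63778 zł > 61965 zł, so the standard income tax governs.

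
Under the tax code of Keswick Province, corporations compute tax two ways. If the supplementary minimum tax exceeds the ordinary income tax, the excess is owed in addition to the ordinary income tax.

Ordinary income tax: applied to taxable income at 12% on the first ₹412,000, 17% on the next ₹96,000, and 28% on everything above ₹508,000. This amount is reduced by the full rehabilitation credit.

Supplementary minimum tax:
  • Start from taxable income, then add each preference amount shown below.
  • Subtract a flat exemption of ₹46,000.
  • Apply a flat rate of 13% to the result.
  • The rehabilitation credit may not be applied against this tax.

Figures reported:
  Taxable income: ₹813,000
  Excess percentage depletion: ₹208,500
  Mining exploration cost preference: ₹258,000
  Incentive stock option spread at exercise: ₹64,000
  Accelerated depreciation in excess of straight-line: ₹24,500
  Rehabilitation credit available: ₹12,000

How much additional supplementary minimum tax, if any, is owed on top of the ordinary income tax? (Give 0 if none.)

Ordinary income tax:
  ₹412,000 × 12% = ₹49,440
  ₹96,000 × 17% = ₹16,320
  ₹305,000 × 28% = ₹85,400
  → ₹151,160
  Less rehabilitation credit ₹12,000 → ₹139,160

Supplementary minimum tax:
  Adjusted income: ₹813,000 + ₹208,500 + ₹258,000 + ₹64,000 + ₹24,500 = ₹1,368,000
  Less exemption ₹46,000 → base ₹1,322,000
  ₹1,322,000 × 13% = ₹171,860

Excess of supplementary minimum tax over ordinary income tax: ₹171,860 − ₹139,160 = ₹32,700.

₹32,700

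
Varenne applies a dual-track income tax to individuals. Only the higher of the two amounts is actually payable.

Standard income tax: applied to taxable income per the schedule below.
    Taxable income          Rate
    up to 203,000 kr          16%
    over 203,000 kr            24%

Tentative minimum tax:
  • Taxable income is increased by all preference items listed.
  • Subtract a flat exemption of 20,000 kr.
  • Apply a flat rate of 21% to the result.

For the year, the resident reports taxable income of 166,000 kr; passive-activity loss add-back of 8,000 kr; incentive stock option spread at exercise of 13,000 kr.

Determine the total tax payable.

Tentative minimum tax:
  Adjusted income: 166,000 kr + 8,000 kr + 13,000 kr = 187,000 kr
  Less exemption 20,000 kr → base 167,000 kr
  167,000 kr × 21% = 35,070 kr

Standard income tax:
  166,000 kr × 16% = 26,560 kr

35,070 kr > 26,560 kr, so the tentative minimum tax is the binding amount.

35,070 kr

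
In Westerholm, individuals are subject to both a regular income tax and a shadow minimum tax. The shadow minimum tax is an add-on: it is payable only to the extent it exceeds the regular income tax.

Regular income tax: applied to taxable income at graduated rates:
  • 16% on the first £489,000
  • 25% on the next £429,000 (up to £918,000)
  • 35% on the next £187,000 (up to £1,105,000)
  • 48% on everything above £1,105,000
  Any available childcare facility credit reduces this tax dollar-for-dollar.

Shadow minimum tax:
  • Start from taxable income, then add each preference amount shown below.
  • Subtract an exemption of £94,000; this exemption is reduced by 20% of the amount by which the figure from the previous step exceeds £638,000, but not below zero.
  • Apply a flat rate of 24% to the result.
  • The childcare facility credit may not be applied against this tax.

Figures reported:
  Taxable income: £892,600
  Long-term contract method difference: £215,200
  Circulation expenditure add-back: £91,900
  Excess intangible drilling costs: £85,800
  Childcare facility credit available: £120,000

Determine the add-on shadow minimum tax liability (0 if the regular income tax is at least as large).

£249,380

Shadow minimum tax:
  Adjusted income: £892,600 + £215,200 + £91,900 + £85,800 = £1,285,500
  Exemption: 20% × (£1,285,500 − £638,000) = £129,500 ≥ £94,000, so the exemption is fully phased out
  Base: £1,285,500 − £0 = £1,285,500
  £1,285,500 × 24% = £308,520

Regular income tax:
  £489,000 × 16% = £78,240
  £403,600 × 25% = £100,900
  → £179,140
  Less childcare facility credit £120,000 → £59,140

Excess of shadow minimum tax over regular income tax: £308,520 − £59,140 = £249,380.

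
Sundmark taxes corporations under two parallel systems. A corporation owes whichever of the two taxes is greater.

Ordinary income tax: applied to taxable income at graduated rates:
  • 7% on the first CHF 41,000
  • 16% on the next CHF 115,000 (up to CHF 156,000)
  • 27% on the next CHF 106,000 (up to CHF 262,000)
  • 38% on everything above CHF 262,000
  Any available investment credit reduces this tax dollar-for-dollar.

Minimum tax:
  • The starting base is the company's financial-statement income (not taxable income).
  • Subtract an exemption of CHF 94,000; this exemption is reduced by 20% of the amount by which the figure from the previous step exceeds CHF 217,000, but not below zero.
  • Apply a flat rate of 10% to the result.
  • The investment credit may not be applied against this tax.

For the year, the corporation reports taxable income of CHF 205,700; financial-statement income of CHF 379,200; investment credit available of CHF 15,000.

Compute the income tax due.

CHF 31,764

Minimum tax:
  Base (financial-statement income): CHF 379,200
  Exemption: CHF 94,000 − 20% × (CHF 379,200 − CHF 217,000) = CHF 94,000 − CHF 32,440 = CHF 61,560
  Base: CHF 379,200 − CHF 61,560 = CHF 317,640
  CHF 317,640 × 10% = CHF 31,764

Ordinary income tax:
  CHF 41,000 × 7% = CHF 2,870
  CHF 115,000 × 16% = CHF 18,400
  CHF 49,700 × 27% = CHF 13,419
  → CHF 34,689
  Less investment credit CHF 15,000 → CHF 19,689

CHF 31,764 > CHF 19,689, so the minimum tax is the binding amount.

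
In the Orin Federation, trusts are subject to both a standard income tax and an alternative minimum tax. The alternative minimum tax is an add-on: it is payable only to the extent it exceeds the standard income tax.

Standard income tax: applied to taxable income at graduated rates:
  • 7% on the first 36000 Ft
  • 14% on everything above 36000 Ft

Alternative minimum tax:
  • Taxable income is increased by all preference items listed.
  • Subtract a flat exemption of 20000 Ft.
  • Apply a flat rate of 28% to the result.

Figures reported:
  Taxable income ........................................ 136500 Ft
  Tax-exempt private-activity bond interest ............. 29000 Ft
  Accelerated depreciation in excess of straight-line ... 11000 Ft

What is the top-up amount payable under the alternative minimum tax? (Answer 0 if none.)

27230 Ft

Standard income tax:
  36000 Ft × 7% = 2520 Ft
  100500 Ft × 14% = 14070 Ft
  → 16590 Ft

Alternative minimum tax:
  Adjusted income: 136500 Ft + 29000 Ft + 11000 Ft = 176500 Ft
  Less exemption 20000 Ft → base 156500 Ft
  156500 Ft × 28% = 43820 Ft

Excess of alternative minimum tax over standard income tax: 43820 Ft − 16590 Ft = 27230 Ft.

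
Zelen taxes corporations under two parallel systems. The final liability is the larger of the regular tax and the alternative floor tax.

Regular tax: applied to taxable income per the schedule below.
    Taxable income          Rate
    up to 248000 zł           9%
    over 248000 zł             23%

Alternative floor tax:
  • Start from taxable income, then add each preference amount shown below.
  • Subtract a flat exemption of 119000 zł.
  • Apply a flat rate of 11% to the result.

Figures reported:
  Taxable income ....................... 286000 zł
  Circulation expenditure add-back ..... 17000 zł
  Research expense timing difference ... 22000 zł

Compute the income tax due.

Regular tax:
  248000 zł × 9% = 22320 zł
  38000 zł × 23% = 8740 zł
  → 31060 zł

Alternative floor tax:
  Adjusted income: 286000 zł + 17000 zł + 22000 zł = 325000 zł
  Less exemption 119000 zł → base 206000 zł
  206000 zł × 11% = 22660 zł

31060 zł > 22660 zł, so the regular tax governs.

31060 zł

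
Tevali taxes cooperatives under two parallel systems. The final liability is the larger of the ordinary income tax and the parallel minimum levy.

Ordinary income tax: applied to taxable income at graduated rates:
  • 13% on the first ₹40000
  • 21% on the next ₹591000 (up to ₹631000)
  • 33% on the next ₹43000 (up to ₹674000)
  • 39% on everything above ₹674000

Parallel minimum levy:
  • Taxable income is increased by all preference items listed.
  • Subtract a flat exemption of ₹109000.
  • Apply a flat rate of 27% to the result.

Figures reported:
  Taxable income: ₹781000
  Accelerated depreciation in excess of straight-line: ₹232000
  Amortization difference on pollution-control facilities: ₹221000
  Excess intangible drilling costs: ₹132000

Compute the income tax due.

Ordinary income tax:
  ₹40000 × 13% = ₹5200
  ₹591000 × 21% = ₹124110
  ₹43000 × 33% = ₹14190
  ₹107000 × 39% = ₹41730
  → ₹185230

Parallel minimum levy:
  Adjusted income: ₹781000 + ₹232000 + ₹221000 + ₹132000 = ₹1366000
  Less exemption ₹109000 → base ₹1257000
  ₹1257000 × 27% = ₹339390

₹339390 > ₹185230, so the parallel minimum levy is the binding amount.

₹339390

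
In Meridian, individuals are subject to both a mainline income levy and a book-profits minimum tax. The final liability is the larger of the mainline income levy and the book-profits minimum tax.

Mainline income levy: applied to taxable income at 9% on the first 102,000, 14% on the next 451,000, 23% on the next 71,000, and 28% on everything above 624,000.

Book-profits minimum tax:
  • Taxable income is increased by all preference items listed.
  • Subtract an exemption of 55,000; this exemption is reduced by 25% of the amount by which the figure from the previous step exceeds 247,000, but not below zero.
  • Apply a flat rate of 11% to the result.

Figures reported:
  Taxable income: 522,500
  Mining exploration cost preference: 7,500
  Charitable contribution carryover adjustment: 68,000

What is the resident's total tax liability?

68,050

Book-profits minimum tax:
  Adjusted income: 522,500 + 7,500 + 68,000 = 598,000
  Exemption: 25% × (598,000 − 247,000) = 87,750 ≥ 55,000, so the exemption is fully phased out
  Base: 598,000 − 0 = 598,000
  598,000 × 11% = 65,780

Mainline income levy:
  102,000 × 9% = 9,180
  420,500 × 14% = 58,870
  → 68,050

68,050 > 65,780, so the mainline income levy governs.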